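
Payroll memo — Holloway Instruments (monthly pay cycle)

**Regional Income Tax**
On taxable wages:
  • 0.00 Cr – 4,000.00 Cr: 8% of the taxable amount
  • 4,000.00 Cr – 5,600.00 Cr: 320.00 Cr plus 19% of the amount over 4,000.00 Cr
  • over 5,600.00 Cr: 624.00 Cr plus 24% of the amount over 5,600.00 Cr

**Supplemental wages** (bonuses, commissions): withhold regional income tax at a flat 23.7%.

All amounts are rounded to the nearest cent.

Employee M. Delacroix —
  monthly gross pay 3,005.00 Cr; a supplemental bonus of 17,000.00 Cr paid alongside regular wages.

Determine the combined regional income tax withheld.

4,269.40 Cr

Regional Income Tax: taxable = 3,005.00 Cr
  8% × 3,005.00 Cr = 240.40 Cr
Supplemental (23.7% flat on bonus): 23.7% × 17,000.00 Cr = 4,029.00 Cr
Total regional income tax: 240.40 Cr + 4,029.00 Cr = 4,269.40 Cr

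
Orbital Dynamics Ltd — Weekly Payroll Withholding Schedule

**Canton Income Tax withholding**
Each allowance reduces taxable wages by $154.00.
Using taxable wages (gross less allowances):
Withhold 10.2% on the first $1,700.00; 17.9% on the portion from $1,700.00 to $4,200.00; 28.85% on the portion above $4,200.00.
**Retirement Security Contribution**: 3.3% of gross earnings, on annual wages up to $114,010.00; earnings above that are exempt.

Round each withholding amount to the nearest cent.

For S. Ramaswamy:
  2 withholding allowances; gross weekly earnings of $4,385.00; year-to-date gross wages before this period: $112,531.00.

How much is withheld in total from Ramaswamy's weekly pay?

$647.69

Canton Income Tax: taxable = $4,385.00 − 2×$154.00 = $4,077.00
  $173.40 + 17.9% × ($4,077.00 − $1,700.00) = $173.40 + 17.9% × $2,377.00 = $598.88
Retirement Security Contribution: cap $114,010.00 − YTD $112,531.00 = $1,479.00 subject; 3.3% × $1,479.00 = $48.81
Total: $598.88 + $48.81 = $647.69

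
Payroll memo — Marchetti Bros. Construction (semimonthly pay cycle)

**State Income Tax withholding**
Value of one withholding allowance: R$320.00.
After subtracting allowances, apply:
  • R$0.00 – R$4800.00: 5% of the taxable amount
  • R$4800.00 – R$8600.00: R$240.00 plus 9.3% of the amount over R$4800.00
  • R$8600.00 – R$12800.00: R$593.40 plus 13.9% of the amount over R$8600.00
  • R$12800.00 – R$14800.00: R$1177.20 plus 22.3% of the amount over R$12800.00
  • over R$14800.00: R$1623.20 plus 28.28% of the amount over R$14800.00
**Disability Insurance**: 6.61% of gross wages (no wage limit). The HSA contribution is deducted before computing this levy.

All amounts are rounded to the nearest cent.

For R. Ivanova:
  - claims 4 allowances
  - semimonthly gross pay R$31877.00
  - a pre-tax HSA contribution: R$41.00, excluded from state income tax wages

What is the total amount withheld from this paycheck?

State Income Tax: taxable = R$31877.00 − R$41.00 − 4×R$320.00 = R$30556.00
  R$1623.20 + 28.28% × (R$30556.00 − R$14800.00) = R$1623.20 + 28.28% × R$15756.00 = R$6079.00
Disability Insurance: 6.61% × R$31836.00 = R$2104.36
Total: R$6079.00 + R$2104.36 = R$8183.36

R$8183.36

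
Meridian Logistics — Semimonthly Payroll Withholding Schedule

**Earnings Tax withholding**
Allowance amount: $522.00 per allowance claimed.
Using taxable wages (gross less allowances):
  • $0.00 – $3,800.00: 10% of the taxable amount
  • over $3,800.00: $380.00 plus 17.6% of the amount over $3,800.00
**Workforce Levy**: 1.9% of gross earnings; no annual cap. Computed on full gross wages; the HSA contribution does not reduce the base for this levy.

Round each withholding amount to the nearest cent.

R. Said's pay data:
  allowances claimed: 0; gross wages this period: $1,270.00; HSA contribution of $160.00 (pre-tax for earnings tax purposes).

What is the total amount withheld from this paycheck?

$135.13

Earnings Tax: taxable = $1,270.00 − $160.00 = $1,110.00
  10% × $1,110.00 = $111.00
Workforce Levy: 1.9% × $1,270.00 = $24.13
Total: $111.00 + $24.13 = $135.13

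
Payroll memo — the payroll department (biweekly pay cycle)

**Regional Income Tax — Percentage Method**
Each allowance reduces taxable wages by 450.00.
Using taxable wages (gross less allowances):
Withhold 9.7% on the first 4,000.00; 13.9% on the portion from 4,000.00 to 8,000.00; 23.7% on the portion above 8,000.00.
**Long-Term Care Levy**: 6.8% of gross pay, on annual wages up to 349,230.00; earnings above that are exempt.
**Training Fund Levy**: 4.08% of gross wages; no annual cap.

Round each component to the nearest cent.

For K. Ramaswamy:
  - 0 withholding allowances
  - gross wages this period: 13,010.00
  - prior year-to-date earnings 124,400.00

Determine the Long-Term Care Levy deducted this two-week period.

884.68

Long-Term Care Levy: 6.8% × 13,010.00 = 884.68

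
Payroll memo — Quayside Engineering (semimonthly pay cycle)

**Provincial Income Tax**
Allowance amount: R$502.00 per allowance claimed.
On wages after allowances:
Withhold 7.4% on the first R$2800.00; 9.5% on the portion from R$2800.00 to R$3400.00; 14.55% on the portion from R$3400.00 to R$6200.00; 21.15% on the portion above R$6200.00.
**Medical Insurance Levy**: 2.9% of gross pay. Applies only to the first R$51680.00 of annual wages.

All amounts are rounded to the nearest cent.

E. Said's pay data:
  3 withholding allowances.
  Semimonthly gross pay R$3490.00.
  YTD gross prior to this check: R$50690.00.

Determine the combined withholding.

R$175.53

Provincial Income Tax: taxable = R$3490.00 − 3×R$502.00 = R$1984.00
  7.4% × R$1984.00 = R$146.82
Medical Insurance Levy: cap R$51680.00 − YTD R$50690.00 = R$990.00 subject; 2.9% × R$990.00 = R$28.71
Total: R$146.82 + R$28.71 = R$175.53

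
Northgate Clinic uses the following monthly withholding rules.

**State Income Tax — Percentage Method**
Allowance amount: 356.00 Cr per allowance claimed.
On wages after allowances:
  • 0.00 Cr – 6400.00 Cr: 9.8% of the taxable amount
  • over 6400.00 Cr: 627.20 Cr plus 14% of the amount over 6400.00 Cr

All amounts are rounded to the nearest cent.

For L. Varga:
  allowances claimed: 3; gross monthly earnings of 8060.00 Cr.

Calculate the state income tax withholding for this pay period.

State Income Tax: taxable = 8060.00 Cr − 3×356.00 Cr = 6992.00 Cr
  627.20 Cr + 14% × (6992.00 Cr − 6400.00 Cr) = 627.20 Cr + 14% × 592.00 Cr = 710.08 Cr

710.08 Cr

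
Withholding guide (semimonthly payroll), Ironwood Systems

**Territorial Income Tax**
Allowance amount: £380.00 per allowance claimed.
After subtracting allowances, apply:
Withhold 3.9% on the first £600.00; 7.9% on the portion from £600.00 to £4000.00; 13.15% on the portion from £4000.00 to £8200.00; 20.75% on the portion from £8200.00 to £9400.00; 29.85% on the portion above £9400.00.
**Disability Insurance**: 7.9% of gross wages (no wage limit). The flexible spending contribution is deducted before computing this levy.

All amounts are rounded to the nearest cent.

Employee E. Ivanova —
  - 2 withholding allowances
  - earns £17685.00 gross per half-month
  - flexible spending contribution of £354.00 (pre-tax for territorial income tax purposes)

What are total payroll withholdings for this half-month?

£4602.99

Territorial Income Tax: taxable = £17685.00 − £354.00 − 2×£380.00 = £16571.00
  £1093.30 + 29.85% × (£16571.00 − £9400.00) = £1093.30 + 29.85% × £7171.00 = £3233.84
Disability Insurance: 7.9% × £17331.00 = £1369.15
Total: £3233.84 + £1369.15 = £4602.99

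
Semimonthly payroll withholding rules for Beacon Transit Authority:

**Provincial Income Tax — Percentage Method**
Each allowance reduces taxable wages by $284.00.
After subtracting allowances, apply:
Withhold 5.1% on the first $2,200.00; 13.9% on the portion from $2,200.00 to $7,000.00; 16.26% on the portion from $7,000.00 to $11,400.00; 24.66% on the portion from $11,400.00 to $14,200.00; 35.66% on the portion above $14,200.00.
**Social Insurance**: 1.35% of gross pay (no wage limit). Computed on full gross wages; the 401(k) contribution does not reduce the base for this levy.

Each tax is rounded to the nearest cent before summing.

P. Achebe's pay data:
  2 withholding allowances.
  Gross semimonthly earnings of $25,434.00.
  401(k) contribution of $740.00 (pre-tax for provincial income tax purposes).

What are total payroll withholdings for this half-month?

Provincial Income Tax: taxable = $25,434.00 − $740.00 − 2×$284.00 = $24,126.00
  $2,185.32 + 35.66% × ($24,126.00 − $14,200.00) = $2,185.32 + 35.66% × $9,926.00 = $5,724.93
Social Insurance: 1.35% × $25,434.00 = $343.36
Total: $5,724.93 + $343.36 = $6,068.29

$6,068.29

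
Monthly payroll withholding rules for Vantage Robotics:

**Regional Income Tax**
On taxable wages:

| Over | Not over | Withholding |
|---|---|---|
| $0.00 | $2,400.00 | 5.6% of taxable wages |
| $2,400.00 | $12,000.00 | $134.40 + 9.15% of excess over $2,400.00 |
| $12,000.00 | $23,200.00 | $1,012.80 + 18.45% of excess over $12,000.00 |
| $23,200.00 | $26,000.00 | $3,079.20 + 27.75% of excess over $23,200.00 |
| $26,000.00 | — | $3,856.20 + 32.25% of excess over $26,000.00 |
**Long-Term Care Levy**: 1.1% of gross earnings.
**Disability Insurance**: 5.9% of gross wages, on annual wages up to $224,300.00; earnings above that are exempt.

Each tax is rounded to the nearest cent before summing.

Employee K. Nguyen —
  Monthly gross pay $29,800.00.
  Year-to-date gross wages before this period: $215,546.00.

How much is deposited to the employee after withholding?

Regional Income Tax: taxable = $29,800.00
  $3,856.20 + 32.25% × ($29,800.00 − $26,000.00) = $3,856.20 + 32.25% × $3,800.00 = $5,081.70
Long-Term Care Levy: 1.1% × $29,800.00 = $327.80
Disability Insurance: cap $224,300.00 − YTD $215,546.00 = $8,754.00 subject; 5.9% × $8,754.00 = $516.49
Total withheld: $5,081.70 + $327.80 + $516.49 = $5,925.99
Net pay: $29,800.00 − $5,925.99 = $23,874.01

$23,874.01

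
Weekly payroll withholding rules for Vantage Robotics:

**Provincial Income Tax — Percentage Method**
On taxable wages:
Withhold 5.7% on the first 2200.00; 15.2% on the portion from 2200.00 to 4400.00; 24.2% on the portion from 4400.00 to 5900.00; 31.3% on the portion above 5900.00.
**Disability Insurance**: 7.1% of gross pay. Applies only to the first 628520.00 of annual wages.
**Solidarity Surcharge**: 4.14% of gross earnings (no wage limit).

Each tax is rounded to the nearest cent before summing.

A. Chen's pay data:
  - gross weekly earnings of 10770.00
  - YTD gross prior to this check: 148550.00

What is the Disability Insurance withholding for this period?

Disability Insurance: 7.1% × 10770.00 = 764.67

764.67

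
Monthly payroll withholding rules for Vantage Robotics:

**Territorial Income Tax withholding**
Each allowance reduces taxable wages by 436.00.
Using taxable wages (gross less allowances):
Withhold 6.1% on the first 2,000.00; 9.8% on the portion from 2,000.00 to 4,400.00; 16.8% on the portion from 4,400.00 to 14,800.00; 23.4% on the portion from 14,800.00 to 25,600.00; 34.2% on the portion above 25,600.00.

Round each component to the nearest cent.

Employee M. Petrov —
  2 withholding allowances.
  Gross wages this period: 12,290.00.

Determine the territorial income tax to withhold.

Territorial Income Tax: taxable = 12,290.00 − 2×436.00 = 11,418.00
  357.20 + 16.8% × (11,418.00 − 4,400.00) = 357.20 + 16.8% × 7,018.00 = 1,536.22

1,536.22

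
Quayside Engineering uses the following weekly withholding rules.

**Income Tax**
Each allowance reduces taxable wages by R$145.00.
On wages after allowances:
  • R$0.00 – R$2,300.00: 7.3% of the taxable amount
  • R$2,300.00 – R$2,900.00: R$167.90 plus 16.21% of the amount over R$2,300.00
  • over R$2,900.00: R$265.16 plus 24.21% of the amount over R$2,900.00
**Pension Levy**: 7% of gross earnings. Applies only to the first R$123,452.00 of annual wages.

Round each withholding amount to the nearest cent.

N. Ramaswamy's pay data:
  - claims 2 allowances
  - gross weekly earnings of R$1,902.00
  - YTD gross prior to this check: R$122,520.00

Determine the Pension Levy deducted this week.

Pension Levy: cap R$123,452.00 − YTD R$122,520.00 = R$932.00 subject; 7% × R$932.00 = R$65.24

R$65.24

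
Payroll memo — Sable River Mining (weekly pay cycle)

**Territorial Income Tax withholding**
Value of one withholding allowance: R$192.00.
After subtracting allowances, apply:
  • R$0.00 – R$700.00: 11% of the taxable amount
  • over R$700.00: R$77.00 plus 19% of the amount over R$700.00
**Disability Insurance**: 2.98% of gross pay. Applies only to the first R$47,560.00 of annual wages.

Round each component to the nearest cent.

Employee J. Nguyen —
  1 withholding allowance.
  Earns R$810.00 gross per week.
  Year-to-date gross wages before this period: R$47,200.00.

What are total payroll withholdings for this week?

Territorial Income Tax: taxable = R$810.00 − 1×R$192.00 = R$618.00
  11% × R$618.00 = R$67.98
Disability Insurance: cap R$47,560.00 − YTD R$47,200.00 = R$360.00 subject; 2.98% × R$360.00 = R$10.73
Total: R$67.98 + R$10.73 = R$78.71

R$78.71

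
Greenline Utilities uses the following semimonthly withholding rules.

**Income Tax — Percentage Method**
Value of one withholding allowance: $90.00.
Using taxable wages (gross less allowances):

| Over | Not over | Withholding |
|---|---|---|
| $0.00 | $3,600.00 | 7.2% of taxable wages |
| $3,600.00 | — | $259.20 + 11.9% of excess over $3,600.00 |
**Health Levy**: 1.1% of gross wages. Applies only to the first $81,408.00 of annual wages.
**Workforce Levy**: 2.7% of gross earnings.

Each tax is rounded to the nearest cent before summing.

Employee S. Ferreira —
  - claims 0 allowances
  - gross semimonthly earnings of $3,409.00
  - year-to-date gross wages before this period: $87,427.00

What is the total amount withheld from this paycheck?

Income Tax: taxable = $3,409.00
  7.2% × $3,409.00 = $245.45
Health Levy: YTD $87,427.00 ≥ cap $81,408.00 → $0.00
Workforce Levy: 2.7% × $3,409.00 = $92.04
Total: $245.45 + $0.00 + $92.04 = $337.49

$337.49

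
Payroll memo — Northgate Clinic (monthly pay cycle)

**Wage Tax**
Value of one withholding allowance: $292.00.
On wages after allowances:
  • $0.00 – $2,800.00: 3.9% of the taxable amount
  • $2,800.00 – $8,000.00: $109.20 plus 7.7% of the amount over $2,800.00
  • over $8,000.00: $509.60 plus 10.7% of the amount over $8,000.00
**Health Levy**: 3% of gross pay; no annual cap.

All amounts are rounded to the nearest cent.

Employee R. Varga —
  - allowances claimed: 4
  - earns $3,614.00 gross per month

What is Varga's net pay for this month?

Wage Tax: taxable = $3,614.00 − 4×$292.00 = $2,446.00
  3.9% × $2,446.00 = $95.39
Health Levy: 3% × $3,614.00 = $108.42
Total withheld: $95.39 + $108.42 = $203.81
Net pay: $3,614.00 − $203.81 = $3,410.19

$3,410.19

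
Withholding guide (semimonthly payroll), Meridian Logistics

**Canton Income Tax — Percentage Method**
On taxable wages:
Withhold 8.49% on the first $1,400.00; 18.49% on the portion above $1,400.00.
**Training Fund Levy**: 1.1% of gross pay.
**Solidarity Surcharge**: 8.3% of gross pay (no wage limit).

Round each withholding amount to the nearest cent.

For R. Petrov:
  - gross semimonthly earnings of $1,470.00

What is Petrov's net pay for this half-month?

$1,200.02

Canton Income Tax: taxable = $1,470.00
  $118.86 + 18.49% × ($1,470.00 − $1,400.00) = $118.86 + 18.49% × $70.00 = $131.80
Training Fund Levy: 1.1% × $1,470.00 = $16.17
Solidarity Surcharge: 8.3% × $1,470.00 = $122.01
Total withheld: $131.80 + $16.17 + $122.01 = $269.98
Net pay: $1,470.00 − $269.98 = $1,200.02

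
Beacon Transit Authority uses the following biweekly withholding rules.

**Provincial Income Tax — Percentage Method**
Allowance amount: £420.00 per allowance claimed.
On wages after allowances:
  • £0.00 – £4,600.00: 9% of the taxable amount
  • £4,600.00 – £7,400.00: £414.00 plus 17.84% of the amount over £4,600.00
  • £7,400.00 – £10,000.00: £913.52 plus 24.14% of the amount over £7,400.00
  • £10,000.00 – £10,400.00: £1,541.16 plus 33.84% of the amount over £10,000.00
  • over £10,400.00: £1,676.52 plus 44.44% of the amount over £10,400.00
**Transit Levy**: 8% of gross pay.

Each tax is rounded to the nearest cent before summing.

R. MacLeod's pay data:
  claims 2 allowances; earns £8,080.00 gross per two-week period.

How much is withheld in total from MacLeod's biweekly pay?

£1,531.38

Provincial Income Tax: taxable = £8,080.00 − 2×£420.00 = £7,240.00
  £414.00 + 17.84% × (£7,240.00 − £4,600.00) = £414.00 + 17.84% × £2,640.00 = £884.98
Transit Levy: 8% × £8,080.00 = £646.40
Total: £884.98 + £646.40 = £1,531.38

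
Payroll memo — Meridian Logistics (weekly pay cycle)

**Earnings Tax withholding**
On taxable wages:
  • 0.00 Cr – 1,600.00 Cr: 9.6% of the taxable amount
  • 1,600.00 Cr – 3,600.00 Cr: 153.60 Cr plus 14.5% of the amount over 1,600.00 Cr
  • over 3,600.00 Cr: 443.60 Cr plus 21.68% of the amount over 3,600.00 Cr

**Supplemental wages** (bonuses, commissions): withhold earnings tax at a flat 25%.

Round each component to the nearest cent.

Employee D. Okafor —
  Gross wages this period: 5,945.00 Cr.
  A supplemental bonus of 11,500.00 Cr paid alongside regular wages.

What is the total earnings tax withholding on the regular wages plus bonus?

Earnings Tax: taxable = 5,945.00 Cr
  443.60 Cr + 21.68% × (5,945.00 Cr − 3,600.00 Cr) = 443.60 Cr + 21.68% × 2,345.00 Cr = 952.00 Cr
Supplemental (25% flat on bonus): 25% × 11,500.00 Cr = 2,875.00 Cr
Total earnings tax: 952.00 Cr + 2,875.00 Cr = 3,827.00 Cr

3,827.00 Cr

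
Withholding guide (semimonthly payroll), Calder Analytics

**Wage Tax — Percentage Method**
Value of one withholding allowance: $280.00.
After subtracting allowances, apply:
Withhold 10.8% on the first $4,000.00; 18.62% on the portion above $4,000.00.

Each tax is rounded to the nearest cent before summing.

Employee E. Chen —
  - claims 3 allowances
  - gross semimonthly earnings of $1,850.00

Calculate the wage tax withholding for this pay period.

Wage Tax: taxable = $1,850.00 − 3×$280.00 = $1,010.00
  10.8% × $1,010.00 = $109.08

$109.08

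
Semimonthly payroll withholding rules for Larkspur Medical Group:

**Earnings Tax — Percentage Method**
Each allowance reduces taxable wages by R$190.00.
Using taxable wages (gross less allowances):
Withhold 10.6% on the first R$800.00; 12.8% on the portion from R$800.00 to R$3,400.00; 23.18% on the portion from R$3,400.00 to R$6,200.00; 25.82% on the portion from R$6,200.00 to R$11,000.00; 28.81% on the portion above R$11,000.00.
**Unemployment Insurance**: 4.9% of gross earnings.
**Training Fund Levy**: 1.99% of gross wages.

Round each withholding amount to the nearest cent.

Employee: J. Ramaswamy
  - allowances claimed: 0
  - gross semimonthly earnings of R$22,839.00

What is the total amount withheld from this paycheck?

Earnings Tax: taxable = R$22,839.00
  R$2,306.00 + 28.81% × (R$22,839.00 − R$11,000.00) = R$2,306.00 + 28.81% × R$11,839.00 = R$5,716.82
Unemployment Insurance: 4.9% × R$22,839.00 = R$1,119.11
Training Fund Levy: 1.99% × R$22,839.00 = R$454.50
Total: R$5,716.82 + R$1,119.11 + R$454.50 = R$7,290.43

R$7,290.43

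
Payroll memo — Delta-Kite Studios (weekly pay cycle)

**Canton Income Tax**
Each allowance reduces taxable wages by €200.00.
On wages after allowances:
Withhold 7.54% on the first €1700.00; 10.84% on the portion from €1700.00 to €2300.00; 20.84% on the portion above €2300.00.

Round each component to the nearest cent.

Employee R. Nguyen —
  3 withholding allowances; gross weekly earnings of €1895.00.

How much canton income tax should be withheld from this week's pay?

€97.64

Canton Income Tax: taxable = €1895.00 − 3×€200.00 = €1295.00
  7.54% × €1295.00 = €97.64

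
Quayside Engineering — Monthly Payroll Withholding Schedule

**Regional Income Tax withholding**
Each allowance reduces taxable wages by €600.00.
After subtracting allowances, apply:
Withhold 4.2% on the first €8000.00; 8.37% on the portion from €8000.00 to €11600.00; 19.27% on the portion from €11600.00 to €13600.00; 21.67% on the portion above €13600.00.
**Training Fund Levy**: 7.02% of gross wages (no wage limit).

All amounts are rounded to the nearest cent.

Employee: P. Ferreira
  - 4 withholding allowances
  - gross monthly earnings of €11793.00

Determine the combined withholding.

Regional Income Tax: taxable = €11793.00 − 4×€600.00 = €9393.00
  €336.00 + 8.37% × (€9393.00 − €8000.00) = €336.00 + 8.37% × €1393.00 = €452.59
Training Fund Levy: 7.02% × €11793.00 = €827.87
Total: €452.59 + €827.87 = €1280.46

€1280.46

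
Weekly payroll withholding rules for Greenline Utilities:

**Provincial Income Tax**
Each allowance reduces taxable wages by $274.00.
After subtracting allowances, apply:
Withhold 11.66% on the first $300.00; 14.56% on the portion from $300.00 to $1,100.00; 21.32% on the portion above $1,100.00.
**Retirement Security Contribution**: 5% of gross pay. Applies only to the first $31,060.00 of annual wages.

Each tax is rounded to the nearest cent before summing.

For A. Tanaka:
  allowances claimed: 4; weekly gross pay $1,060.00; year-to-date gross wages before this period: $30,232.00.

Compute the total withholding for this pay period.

$41.40

Provincial Income Tax: taxable = $1,060.00 − 4×$274.00 = $-36.00
  Taxable ≤ 0 → $0.00
Retirement Security Contribution: cap $31,060.00 − YTD $30,232.00 = $828.00 subject; 5% × $828.00 = $41.40
Total: $0.00 + $41.40 = $41.40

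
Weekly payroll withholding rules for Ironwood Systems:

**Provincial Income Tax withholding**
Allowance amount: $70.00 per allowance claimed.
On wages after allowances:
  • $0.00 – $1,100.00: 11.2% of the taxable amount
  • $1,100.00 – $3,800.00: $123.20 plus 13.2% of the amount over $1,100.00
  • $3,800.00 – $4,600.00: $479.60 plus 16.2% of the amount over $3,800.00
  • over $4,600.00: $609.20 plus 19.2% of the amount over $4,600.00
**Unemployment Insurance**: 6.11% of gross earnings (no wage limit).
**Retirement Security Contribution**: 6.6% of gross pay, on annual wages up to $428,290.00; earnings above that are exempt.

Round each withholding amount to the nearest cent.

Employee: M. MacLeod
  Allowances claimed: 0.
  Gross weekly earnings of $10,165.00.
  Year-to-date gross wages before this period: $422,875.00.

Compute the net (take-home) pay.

Provincial Income Tax: taxable = $10,165.00
  $609.20 + 19.2% × ($10,165.00 − $4,600.00) = $609.20 + 19.2% × $5,565.00 = $1,677.68
Unemployment Insurance: 6.11% × $10,165.00 = $621.08
Retirement Security Contribution: cap $428,290.00 − YTD $422,875.00 = $5,415.00 subject; 6.6% × $5,415.00 = $357.39
Total withheld: $1,677.68 + $621.08 + $357.39 = $2,656.15
Net pay: $10,165.00 − $2,656.15 = $7,508.85

$7,508.85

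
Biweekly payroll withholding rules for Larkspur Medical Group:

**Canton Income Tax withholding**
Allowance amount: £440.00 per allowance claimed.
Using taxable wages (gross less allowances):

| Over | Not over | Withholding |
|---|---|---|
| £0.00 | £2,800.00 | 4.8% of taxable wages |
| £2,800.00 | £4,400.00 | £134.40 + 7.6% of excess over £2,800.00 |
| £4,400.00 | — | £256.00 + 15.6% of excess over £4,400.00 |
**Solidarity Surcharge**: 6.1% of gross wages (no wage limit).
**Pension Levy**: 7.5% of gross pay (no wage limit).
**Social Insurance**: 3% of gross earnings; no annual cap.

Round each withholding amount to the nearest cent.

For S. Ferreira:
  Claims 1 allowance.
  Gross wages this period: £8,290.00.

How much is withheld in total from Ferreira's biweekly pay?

Canton Income Tax: taxable = £8,290.00 − 1×£440.00 = £7,850.00
  £256.00 + 15.6% × (£7,850.00 − £4,400.00) = £256.00 + 15.6% × £3,450.00 = £794.20
Solidarity Surcharge: 6.1% × £8,290.00 = £505.69
Pension Levy: 7.5% × £8,290.00 = £621.75
Social Insurance: 3% × £8,290.00 = £248.70
Total: £794.20 + £505.69 + £621.75 + £248.70 = £2,170.34

£2,170.34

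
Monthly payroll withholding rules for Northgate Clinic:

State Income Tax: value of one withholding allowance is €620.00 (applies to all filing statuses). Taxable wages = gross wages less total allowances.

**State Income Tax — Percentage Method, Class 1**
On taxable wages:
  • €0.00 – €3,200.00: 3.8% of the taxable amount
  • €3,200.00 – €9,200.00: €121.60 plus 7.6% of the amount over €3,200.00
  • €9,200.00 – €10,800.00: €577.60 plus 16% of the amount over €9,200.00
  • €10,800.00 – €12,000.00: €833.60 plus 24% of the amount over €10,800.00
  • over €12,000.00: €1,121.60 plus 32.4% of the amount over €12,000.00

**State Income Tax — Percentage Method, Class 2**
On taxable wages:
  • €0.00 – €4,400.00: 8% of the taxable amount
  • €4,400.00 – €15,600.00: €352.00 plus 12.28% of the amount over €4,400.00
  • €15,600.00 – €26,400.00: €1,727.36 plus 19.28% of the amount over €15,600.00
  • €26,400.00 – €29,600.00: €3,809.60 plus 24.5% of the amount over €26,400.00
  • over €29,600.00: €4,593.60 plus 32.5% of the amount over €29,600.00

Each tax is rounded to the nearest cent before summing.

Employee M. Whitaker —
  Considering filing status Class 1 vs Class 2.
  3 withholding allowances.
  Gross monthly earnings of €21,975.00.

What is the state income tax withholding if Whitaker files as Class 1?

State Income Tax (Class 1): taxable = €21,975.00 − 3×€620.00 = €20,115.00
  €1,121.60 + 32.4% × (€20,115.00 − €12,000.00) = €1,121.60 + 32.4% × €8,115.00 = €3,750.86

€3,750.86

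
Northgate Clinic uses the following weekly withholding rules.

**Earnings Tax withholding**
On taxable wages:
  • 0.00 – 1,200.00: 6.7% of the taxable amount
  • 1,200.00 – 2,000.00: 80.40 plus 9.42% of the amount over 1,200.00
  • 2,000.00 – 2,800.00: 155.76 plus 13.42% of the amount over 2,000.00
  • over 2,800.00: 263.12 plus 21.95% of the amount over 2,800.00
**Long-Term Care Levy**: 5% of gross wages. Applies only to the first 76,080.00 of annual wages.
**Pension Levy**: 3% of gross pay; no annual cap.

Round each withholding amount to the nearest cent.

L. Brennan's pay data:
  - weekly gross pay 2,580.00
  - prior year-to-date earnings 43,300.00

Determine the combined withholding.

Earnings Tax: taxable = 2,580.00
  155.76 + 13.42% × (2,580.00 − 2,000.00) = 155.76 + 13.42% × 580.00 = 233.60
Long-Term Care Levy: 5% × 2,580.00 = 129.00
Pension Levy: 3% × 2,580.00 = 77.40
Total: 233.60 + 129.00 + 77.40 = 440.00

440.00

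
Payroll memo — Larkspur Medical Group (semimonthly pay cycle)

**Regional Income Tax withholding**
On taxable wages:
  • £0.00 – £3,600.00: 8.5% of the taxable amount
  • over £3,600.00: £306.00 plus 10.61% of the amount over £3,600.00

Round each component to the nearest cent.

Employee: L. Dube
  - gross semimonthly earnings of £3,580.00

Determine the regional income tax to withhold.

£304.30

Regional Income Tax: taxable = £3,580.00
  8.5% × £3,580.00 = £304.30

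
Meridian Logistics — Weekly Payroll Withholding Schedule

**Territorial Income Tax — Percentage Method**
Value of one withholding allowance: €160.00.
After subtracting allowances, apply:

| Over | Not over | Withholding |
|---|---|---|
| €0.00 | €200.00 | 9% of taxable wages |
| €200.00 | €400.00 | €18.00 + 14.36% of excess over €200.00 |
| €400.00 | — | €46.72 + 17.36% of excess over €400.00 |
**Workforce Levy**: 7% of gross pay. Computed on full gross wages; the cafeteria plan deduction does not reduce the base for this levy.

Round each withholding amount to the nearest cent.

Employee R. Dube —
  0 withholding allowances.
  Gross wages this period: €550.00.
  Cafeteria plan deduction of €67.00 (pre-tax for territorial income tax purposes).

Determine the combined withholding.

€99.63

Territorial Income Tax: taxable = €550.00 − €67.00 = €483.00
  €46.72 + 17.36% × (€483.00 − €400.00) = €46.72 + 17.36% × €83.00 = €61.13
Workforce Levy: 7% × €550.00 = €38.50
Total: €61.13 + €38.50 = €99.63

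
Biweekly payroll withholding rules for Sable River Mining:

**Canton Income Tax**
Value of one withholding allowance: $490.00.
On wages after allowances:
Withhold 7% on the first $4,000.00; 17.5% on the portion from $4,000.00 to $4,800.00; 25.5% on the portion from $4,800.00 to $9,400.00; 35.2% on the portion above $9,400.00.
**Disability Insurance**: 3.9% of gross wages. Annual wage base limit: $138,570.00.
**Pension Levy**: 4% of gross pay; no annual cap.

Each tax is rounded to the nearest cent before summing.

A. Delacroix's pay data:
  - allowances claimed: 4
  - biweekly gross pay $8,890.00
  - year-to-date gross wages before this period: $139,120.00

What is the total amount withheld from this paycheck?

$1,318.75

Canton Income Tax: taxable = $8,890.00 − 4×$490.00 = $6,930.00
  $420.00 + 25.5% × ($6,930.00 − $4,800.00) = $420.00 + 25.5% × $2,130.00 = $963.15
Disability Insurance: YTD $139,120.00 ≥ cap $138,570.00 → $0.00
Pension Levy: 4% × $8,890.00 = $355.60
Total: $963.15 + $0.00 + $355.60 = $1,318.75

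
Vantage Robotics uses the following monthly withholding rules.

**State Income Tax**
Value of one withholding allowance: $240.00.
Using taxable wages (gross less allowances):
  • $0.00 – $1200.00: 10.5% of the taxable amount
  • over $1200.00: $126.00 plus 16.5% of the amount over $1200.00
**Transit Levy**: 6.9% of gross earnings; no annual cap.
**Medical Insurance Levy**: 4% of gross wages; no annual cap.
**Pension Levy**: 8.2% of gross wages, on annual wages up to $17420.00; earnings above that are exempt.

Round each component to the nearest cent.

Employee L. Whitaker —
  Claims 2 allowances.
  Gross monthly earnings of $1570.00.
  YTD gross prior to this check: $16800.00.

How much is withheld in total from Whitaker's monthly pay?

State Income Tax: taxable = $1570.00 − 2×$240.00 = $1090.00
  10.5% × $1090.00 = $114.45
Transit Levy: 6.9% × $1570.00 = $108.33
Medical Insurance Levy: 4% × $1570.00 = $62.80
Pension Levy: cap $17420.00 − YTD $16800.00 = $620.00 subject; 8.2% × $620.00 = $50.84
Total: $114.45 + $108.33 + $62.80 + $50.84 = $336.42

$336.42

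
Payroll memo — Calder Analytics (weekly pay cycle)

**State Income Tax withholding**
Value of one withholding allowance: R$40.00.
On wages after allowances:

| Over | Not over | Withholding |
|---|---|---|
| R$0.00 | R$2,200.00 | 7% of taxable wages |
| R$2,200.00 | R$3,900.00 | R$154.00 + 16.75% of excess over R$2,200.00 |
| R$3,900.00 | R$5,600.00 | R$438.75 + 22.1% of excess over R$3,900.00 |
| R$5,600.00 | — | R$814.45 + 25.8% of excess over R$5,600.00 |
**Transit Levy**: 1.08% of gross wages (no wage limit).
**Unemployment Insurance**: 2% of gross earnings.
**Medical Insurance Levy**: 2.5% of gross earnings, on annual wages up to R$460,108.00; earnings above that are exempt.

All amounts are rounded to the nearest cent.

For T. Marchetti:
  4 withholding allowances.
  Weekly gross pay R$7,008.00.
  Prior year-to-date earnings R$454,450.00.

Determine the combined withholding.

R$1,493.73

State Income Tax: taxable = R$7,008.00 − 4×R$40.00 = R$6,848.00
  R$814.45 + 25.8% × (R$6,848.00 − R$5,600.00) = R$814.45 + 25.8% × R$1,248.00 = R$1,136.43
Transit Levy: 1.08% × R$7,008.00 = R$75.69
Unemployment Insurance: 2% × R$7,008.00 = R$140.16
Medical Insurance Levy: cap R$460,108.00 − YTD R$454,450.00 = R$5,658.00 subject; 2.5% × R$5,658.00 = R$141.45
Total: R$1,136.43 + R$75.69 + R$140.16 + R$141.45 = R$1,493.73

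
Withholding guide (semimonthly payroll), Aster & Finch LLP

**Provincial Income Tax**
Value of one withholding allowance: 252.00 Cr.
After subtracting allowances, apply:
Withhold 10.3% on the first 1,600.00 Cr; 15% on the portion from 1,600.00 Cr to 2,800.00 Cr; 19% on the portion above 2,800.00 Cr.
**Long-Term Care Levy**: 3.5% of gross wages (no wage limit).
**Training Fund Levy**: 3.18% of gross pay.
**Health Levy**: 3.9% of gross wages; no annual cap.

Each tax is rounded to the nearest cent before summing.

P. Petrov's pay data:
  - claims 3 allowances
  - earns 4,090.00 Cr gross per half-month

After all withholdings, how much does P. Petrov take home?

Provincial Income Tax: taxable = 4,090.00 Cr − 3×252.00 Cr = 3,334.00 Cr
  344.80 Cr + 19% × (3,334.00 Cr − 2,800.00 Cr) = 344.80 Cr + 19% × 534.00 Cr = 446.26 Cr
Long-Term Care Levy: 3.5% × 4,090.00 Cr = 143.15 Cr
Training Fund Levy: 3.18% × 4,090.00 Cr = 130.06 Cr
Health Levy: 3.9% × 4,090.00 Cr = 159.51 Cr
Total withheld: 446.26 Cr + 143.15 Cr + 130.06 Cr + 159.51 Cr = 878.98 Cr
Net pay: 4,090.00 Cr − 878.98 Cr = 3,211.02 Cr

3,211.02 Cr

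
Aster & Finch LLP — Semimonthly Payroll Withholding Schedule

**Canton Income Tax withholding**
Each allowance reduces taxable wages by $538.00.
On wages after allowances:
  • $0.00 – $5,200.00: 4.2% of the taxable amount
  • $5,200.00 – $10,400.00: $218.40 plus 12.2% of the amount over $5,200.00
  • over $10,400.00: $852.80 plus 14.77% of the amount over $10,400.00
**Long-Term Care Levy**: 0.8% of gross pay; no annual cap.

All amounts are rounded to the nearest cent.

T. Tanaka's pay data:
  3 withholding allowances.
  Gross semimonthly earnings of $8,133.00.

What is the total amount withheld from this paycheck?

Canton Income Tax: taxable = $8,133.00 − 3×$538.00 = $6,519.00
  $218.40 + 12.2% × ($6,519.00 − $5,200.00) = $218.40 + 12.2% × $1,319.00 = $379.32
Long-Term Care Levy: 0.8% × $8,133.00 = $65.06
Total: $379.32 + $65.06 = $444.38

$444.38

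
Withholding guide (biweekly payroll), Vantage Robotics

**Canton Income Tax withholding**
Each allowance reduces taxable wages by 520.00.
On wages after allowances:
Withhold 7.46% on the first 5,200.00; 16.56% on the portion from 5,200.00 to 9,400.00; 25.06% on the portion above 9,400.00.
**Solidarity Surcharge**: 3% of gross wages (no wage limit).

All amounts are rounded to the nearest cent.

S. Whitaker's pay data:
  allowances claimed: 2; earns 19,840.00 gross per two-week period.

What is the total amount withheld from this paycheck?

Canton Income Tax: taxable = 19,840.00 − 2×520.00 = 18,800.00
  1,083.44 + 25.06% × (18,800.00 − 9,400.00) = 1,083.44 + 25.06% × 9,400.00 = 3,439.08
Solidarity Surcharge: 3% × 19,840.00 = 595.20
Total: 3,439.08 + 595.20 = 4,034.28

4,034.28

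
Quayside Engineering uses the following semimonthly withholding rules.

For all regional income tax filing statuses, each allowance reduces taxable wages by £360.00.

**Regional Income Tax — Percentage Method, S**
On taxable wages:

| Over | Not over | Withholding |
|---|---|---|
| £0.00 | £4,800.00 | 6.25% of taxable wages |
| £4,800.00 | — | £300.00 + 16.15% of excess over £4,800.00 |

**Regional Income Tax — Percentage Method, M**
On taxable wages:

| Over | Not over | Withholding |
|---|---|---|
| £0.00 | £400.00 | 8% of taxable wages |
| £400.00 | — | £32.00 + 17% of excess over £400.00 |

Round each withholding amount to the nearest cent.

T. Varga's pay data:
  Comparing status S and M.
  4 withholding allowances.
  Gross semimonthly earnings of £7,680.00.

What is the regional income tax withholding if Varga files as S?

Regional Income Tax (S): taxable = £7,680.00 − 4×£360.00 = £6,240.00
  £300.00 + 16.15% × (£6,240.00 − £4,800.00) = £300.00 + 16.15% × £1,440.00 = £532.56

£532.56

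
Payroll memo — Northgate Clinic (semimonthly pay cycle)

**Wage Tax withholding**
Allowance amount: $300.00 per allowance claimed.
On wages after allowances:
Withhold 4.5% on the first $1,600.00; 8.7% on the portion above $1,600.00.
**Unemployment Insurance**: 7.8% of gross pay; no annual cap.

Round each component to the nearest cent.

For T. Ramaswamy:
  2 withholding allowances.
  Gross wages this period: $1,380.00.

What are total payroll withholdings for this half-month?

Wage Tax: taxable = $1,380.00 − 2×$300.00 = $780.00
  4.5% × $780.00 = $35.10
Unemployment Insurance: 7.8% × $1,380.00 = $107.64
Total: $35.10 + $107.64 = $142.74

$142.74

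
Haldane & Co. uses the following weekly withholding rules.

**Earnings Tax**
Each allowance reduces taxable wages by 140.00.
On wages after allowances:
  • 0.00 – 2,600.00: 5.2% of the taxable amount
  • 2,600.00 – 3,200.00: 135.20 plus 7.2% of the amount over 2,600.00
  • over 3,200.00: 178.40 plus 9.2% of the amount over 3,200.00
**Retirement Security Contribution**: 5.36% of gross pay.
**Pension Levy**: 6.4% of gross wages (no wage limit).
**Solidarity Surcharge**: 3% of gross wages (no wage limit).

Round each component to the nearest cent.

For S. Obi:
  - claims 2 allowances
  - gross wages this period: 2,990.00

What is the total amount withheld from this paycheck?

584.44

Earnings Tax: taxable = 2,990.00 − 2×140.00 = 2,710.00
  135.20 + 7.2% × (2,710.00 − 2,600.00) = 135.20 + 7.2% × 110.00 = 143.12
Retirement Security Contribution: 5.36% × 2,990.00 = 160.26
Pension Levy: 6.4% × 2,990.00 = 191.36
Solidarity Surcharge: 3% × 2,990.00 = 89.70
Total: 143.12 + 160.26 + 191.36 + 89.70 = 584.44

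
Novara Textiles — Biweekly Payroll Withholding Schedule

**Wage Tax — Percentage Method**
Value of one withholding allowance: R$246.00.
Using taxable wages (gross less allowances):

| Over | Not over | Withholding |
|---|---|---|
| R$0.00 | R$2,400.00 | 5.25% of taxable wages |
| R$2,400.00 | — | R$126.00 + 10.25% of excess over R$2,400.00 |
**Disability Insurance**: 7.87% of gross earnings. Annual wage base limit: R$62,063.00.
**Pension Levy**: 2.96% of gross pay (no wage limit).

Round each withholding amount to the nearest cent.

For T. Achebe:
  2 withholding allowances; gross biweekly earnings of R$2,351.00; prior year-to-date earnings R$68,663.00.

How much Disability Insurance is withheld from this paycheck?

Disability Insurance: YTD R$68,663.00 ≥ cap R$62,063.00 → R$0.00

R$0.00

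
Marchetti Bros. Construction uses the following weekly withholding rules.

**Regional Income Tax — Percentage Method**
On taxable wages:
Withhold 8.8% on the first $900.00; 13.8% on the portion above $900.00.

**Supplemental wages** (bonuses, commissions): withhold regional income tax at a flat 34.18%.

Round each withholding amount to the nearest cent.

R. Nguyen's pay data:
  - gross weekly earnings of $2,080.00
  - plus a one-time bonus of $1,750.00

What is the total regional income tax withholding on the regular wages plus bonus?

Regional Income Tax: taxable = $2,080.00
  $79.20 + 13.8% × ($2,080.00 − $900.00) = $79.20 + 13.8% × $1,180.00 = $242.04
Supplemental (34.18% flat on bonus): 34.18% × $1,750.00 = $598.15
Total regional income tax: $242.04 + $598.15 = $840.19

$840.19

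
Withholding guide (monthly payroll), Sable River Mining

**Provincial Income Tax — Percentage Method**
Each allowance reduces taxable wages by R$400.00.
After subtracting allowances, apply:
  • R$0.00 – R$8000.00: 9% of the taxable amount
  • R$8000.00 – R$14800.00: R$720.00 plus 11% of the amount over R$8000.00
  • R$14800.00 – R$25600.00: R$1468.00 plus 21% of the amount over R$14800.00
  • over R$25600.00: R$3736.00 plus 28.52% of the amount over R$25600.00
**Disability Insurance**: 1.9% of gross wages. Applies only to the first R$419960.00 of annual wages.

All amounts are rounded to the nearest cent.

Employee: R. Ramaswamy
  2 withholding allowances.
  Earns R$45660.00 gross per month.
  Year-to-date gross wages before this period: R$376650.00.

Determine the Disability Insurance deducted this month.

Disability Insurance: cap R$419960.00 − YTD R$376650.00 = R$43310.00 subject; 1.9% × R$43310.00 = R$822.89

R$822.89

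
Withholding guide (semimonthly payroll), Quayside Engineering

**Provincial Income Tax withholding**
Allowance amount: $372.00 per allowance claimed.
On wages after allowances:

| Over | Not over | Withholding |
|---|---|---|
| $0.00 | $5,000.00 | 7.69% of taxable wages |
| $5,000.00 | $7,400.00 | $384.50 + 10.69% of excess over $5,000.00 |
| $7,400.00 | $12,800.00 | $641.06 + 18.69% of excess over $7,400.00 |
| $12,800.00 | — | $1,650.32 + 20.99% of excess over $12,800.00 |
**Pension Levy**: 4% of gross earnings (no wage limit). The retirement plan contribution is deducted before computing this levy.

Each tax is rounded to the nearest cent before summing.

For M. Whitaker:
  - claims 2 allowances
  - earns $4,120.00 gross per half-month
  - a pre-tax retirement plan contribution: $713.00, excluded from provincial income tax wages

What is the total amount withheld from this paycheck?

$341.06

Provincial Income Tax: taxable = $4,120.00 − $713.00 − 2×$372.00 = $2,663.00
  7.69% × $2,663.00 = $204.78
Pension Levy: 4% × $3,407.00 = $136.28
Total: $204.78 + $136.28 = $341.06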